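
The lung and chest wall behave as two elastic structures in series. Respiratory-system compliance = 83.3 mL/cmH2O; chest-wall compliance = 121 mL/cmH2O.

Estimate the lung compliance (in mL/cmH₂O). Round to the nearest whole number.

267

1/CL = 1/Crs − 1/Ccw.
1/CL = 1/83.3 − 1/121 = 0.00374.
CL = 267.38 mL/cmH2O.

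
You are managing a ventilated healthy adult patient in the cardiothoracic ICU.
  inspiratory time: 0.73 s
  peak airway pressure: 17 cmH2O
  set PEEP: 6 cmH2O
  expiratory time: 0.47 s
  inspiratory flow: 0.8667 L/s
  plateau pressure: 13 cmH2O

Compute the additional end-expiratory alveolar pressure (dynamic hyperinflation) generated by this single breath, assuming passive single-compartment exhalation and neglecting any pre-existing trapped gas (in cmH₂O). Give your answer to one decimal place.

Vt = flow × Ti = 0.8667 L/s × 0.73 s × 1000 mL/L = 632.69 mL.
R = (PIP − Pplat)/V̇ = (17 − 13) / 0.8667 = 4.0/0.8667 = 4.615 cmH2O·s/L.
C = Vt/(Pplat − PEEP) = 632.69 / (13 − 6) = 632.69/7.0 = 90.384 mL/cmH2O.
τ = R × C = 4.615 × 0.09038 L/cmH2O = 0.4171 s.
Fraction remaining = e^(−Te/τ) = e^(−0.47/0.4171) = 0.3241; trapped volume = 632.69 × 0.3241 = 205.05 mL.
Additional alveolar pressure from trapping ≈ V_trapped / C = 205.05 / 90.384 = 2.269 cmH2O.

2.3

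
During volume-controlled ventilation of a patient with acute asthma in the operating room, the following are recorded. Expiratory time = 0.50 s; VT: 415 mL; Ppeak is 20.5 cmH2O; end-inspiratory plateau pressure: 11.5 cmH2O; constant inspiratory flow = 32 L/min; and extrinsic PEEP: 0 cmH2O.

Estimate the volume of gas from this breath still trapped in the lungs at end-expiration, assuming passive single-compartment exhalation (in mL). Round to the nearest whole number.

183

Flow: 32 L/min ÷ 60 = 0.5333 L/s.
R = (PIP − Pplat)/V̇ = (20.5 − 11.5) / 0.5333 = 9.0/0.5333 = 16.876 cmH2O·s/L.
C = Vt/(Pplat − PEEP) = 415.0 / (11.5 − 0) = 415.0/11.5 = 36.087 mL/cmH2O.
τ = R × C = 16.876 × 0.03609 L/cmH2O = 0.6091 s.
Fraction remaining = e^(−Te/τ) = e^(−0.50/0.6091) = 0.44.
Trapped volume = 415.0 × 0.44 = 182.6 mL.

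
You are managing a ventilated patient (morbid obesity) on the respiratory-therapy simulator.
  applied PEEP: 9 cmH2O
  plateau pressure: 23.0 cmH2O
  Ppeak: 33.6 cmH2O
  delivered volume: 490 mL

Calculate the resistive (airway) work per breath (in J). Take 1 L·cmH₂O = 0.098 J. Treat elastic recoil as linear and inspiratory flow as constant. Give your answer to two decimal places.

0.51

With constant inspiratory flow the resistive pressure is constant at PIP − Pplat = 33.6 − 23.0 = 10.6 cmH2O, so resistive work = 10.6 × 0.490 = 5.194 L·cmH2O.
× 0.098 J/(L·cmH2O) → 0.509 J.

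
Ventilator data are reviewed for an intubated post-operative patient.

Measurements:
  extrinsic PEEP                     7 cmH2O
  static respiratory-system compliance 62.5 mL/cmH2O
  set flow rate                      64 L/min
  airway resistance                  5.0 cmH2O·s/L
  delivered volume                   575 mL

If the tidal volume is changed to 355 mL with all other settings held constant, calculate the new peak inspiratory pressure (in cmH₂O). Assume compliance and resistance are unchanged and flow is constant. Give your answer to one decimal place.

18.0

Flow: 64 L/min ÷ 60 = 1.0667 L/s.
PIP = Vt/C + R·V̇ + PEEP (constant-flow equation of motion).
Only the elastic term changes: ΔPIP = ΔVt / C = (355 − 575) / 62.5 = -3.52 cmH2O.
Original PIP = 575/62.5 + 5.0×1.0667 + 7 = 21.534 cmH2O; new PIP = 21.534 + (-3.52) = 18.014 cmH2O.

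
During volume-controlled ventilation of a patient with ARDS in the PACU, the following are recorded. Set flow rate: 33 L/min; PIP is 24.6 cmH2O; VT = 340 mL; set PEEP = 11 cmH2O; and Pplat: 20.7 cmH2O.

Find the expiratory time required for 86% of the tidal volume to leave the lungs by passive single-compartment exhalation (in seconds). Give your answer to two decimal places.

Flow: 33 L/min ÷ 60 = 0.55 L/s.
R = (PIP − Pplat)/V̇ = (24.6 − 20.7) / 0.55 = 3.9/0.55 = 7.091 cmH2O·s/L.
C = Vt/(Pplat − PEEP) = 340.0 / (20.7 − 11) = 340.0/9.7 = 35.052 mL/cmH2O.
τ = R × C = 7.091 × 0.03505 L/cmH2O = 0.2485 s.
t = −τ·ln(1 − 0.86) = −0.2485·ln(0.14) = 0.4886 s.

0.49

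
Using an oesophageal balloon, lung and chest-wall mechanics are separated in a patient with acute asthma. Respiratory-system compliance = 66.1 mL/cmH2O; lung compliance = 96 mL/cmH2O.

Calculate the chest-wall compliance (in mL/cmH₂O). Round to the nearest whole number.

212

1/Ccw = 1/Crs − 1/CL.
1/Ccw = 1/66.1 − 1/96 = 0.004712.
Ccw = 212.22 mL/cmH2O.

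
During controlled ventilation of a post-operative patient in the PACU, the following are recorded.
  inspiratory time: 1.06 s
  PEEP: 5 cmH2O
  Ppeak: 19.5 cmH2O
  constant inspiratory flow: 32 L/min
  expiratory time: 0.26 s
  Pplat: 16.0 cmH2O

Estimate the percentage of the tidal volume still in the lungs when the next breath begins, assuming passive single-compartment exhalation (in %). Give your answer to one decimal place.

Flow: 32 L/min ÷ 60 = 0.5333 L/s.
Vt = flow × Ti = 0.5333 L/s × 1.06 s × 1000 mL/L = 565.3 mL.
R = (PIP − Pplat)/V̇ = (19.5 − 16.0) / 0.5333 = 3.5/0.5333 = 6.563 cmH2O·s/L.
C = Vt/(Pplat − PEEP) = 565.3 / (16.0 − 5) = 565.3/11.0 = 51.391 mL/cmH2O.
τ = R × C = 6.563 × 0.05139 L/cmH2O = 0.3373 s.
Fraction remaining at end-expiration = e^(−Te/τ) = e^(−0.26/0.3373) = 0.4626 → 46.26%.

46.3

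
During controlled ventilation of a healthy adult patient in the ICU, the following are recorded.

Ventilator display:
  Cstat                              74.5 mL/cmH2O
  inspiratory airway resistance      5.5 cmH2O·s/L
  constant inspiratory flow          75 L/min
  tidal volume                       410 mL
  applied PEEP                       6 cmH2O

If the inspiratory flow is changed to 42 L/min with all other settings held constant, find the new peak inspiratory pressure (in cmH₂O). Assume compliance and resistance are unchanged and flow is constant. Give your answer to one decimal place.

15.4

Flow: 75 L/min ÷ 60 = 1.25 L/s.
New flow: 42 L/min ÷ 60 = 0.7 L/s.
PIP = Vt/C + R·V̇ + PEEP (constant-flow equation of motion).
Only the resistive term changes: ΔPIP = R × ΔV̇ = 5.5 × (0.7 − 1.25) = 5.5 × -0.55 = -3.025 cmH2O.
Original PIP = 410/74.5 + 5.5×1.25 + 6 = 18.378 cmH2O; new PIP = 18.378 + (-3.025) = 15.353 cmH2O.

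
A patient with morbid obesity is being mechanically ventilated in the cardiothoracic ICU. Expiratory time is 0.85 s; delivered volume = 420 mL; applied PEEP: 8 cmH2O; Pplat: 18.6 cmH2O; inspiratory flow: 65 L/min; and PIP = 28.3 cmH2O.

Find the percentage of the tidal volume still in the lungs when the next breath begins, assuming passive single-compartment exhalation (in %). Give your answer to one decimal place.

Flow: 65 L/min ÷ 60 = 1.0833 L/s.
R = (PIP − Pplat)/V̇ = (28.3 − 18.6) / 1.0833 = 9.7/1.0833 = 8.954 cmH2O·s/L.
C = Vt/(Pplat − PEEP) = 420.0 / (18.6 − 8) = 420.0/10.6 = 39.623 mL/cmH2O.
τ = R × C = 8.954 × 0.03962 L/cmH2O = 0.3548 s.
Fraction remaining at end-expiration = e^(−Te/τ) = e^(−0.85/0.3548) = 0.09111 → 9.111%.

9.1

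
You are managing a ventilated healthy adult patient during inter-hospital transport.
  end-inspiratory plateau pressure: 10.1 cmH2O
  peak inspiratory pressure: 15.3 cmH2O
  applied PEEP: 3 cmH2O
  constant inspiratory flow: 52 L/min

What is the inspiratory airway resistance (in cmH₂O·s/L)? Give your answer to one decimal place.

Flow: 52 L/min ÷ 60 = 0.8667 L/s.
Raw = (PIP − Pplat) / flow = (15.3 − 10.1) / 0.8667 = 5.2 / 0.8667 = 6.0 cmH2O·s/L.

6.0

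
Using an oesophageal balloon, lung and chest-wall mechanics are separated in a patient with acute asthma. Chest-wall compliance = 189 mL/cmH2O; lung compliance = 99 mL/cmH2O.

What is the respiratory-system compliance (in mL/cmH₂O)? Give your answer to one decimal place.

Lung and chest wall are elastances in series: 1/Crs = 1/CL + 1/Ccw.
1/Crs = 1/99 + 1/189 = 0.01539.
Crs = 64.977 mL/cmH2O.

65.0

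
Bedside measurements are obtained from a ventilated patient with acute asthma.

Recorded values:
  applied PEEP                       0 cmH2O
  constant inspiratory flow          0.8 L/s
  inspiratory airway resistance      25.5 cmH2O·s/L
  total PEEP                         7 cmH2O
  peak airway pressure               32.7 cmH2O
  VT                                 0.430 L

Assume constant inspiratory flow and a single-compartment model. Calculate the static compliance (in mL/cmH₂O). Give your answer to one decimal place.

Total PEEP = 7 cmH2O (set 0 + intrinsic 7); this is the baseline alveolar pressure.
Equation of motion (constant flow): PIP = Vt/C + R·V̇ + PEEP.
Vt/C = PIP − R·V̇ − PEEP = 32.7 − 25.5×0.8 − 7 = 32.7 − 20.4 − 7 = 5.3 cmH2O.
C = Vt / 5.3 = 430 / 5.3 = 81.132 mL/cmH2O.

81.1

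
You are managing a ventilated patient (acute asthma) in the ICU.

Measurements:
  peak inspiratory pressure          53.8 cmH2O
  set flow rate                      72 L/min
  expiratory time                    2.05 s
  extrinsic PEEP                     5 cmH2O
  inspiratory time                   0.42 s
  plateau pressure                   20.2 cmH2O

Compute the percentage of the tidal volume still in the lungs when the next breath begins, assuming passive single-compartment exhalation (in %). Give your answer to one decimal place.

Flow: 72 L/min ÷ 60 = 1.2 L/s.
Vt = flow × Ti = 1.2 L/s × 0.42 s × 1000 mL/L = 504.0 mL.
R = (PIP − Pplat)/V̇ = (53.8 − 20.2) / 1.2 = 33.6/1.2 = 28.0 cmH2O·s/L.
C = Vt/(Pplat − PEEP) = 504.0 / (20.2 − 5) = 504.0/15.2 = 33.158 mL/cmH2O.
τ = R × C = 28.0 × 0.03316 L/cmH2O = 0.9285 s.
Fraction remaining at end-expiration = e^(−Te/τ) = e^(−2.05/0.9285) = 0.1099 → 10.99%.

11.0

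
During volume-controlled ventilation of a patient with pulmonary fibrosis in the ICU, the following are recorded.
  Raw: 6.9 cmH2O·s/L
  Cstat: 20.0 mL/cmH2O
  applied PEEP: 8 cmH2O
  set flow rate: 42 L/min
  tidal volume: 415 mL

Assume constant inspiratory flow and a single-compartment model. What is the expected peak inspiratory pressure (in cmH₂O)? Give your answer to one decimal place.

33.6

Flow: 42 L/min ÷ 60 = 0.7 L/s.
Equation of motion (constant flow): PIP = Vt/C + R·V̇ + PEEP.
PIP = 415/20.0 + 6.9×0.7 + 8 = 20.75 + 4.83 + 8 = 33.58 cmH2O.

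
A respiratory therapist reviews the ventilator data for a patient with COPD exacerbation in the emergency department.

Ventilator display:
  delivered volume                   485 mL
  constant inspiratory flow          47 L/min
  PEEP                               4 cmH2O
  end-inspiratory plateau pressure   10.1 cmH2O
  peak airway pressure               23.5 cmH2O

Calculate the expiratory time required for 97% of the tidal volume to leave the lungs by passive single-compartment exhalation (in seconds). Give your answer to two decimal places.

4.77

Flow: 47 L/min ÷ 60 = 0.7833 L/s.
R = (PIP − Pplat)/V̇ = (23.5 − 10.1) / 0.7833 = 13.4/0.7833 = 17.107 cmH2O·s/L.
C = Vt/(Pplat − PEEP) = 485.0 / (10.1 − 4) = 485.0/6.1 = 79.508 mL/cmH2O.
τ = R × C = 17.107 × 0.07951 L/cmH2O = 1.36 s.
t = −τ·ln(1 − 0.97) = −1.36·ln(0.03) = 4.769 s.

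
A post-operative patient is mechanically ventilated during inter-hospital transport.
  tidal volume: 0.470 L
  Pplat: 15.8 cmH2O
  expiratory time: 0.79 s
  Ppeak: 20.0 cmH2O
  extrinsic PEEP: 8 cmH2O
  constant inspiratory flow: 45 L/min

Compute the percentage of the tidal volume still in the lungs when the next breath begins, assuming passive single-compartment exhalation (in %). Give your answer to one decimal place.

Flow: 45 L/min ÷ 60 = 0.75 L/s.
R = (PIP − Pplat)/V̇ = (20.0 − 15.8) / 0.75 = 4.2/0.75 = 5.6 cmH2O·s/L.
C = Vt/(Pplat − PEEP) = 470.0 / (15.8 − 8) = 470.0/7.8 = 60.256 mL/cmH2O.
τ = R × C = 5.6 × 0.06026 L/cmH2O = 0.3375 s.
Fraction remaining at end-expiration = e^(−Te/τ) = e^(−0.79/0.3375) = 0.09626 → 9.626%.

9.6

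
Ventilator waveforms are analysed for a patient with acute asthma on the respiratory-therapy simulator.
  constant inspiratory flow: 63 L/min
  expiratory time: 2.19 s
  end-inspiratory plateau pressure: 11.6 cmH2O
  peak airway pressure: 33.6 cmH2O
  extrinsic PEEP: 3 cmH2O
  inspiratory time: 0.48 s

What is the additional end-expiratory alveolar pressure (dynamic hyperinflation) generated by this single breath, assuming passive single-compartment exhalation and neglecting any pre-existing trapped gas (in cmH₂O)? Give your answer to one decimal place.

1.4

Flow: 63 L/min ÷ 60 = 1.05 L/s.
Vt = flow × Ti = 1.05 L/s × 0.48 s × 1000 mL/L = 504.0 mL.
R = (PIP − Pplat)/V̇ = (33.6 − 11.6) / 1.05 = 22.0/1.05 = 20.952 cmH2O·s/L.
C = Vt/(Pplat − PEEP) = 504.0 / (11.6 − 3) = 504.0/8.6 = 58.605 mL/cmH2O.
τ = R × C = 20.952 × 0.05861 L/cmH2O = 1.228 s.
Fraction remaining = e^(−Te/τ) = e^(−2.19/1.228) = 0.1681; trapped volume = 504.0 × 0.1681 = 84.722 mL.
Additional alveolar pressure from trapping ≈ V_trapped / C = 84.722 / 58.605 = 1.446 cmH2O.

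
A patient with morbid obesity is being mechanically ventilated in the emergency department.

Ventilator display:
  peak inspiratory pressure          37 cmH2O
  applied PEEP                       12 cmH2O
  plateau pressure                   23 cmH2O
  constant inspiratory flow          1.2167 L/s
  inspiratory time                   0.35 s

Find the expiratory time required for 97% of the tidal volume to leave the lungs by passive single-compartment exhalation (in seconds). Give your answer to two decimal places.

1.56

Vt = flow × Ti = 1.2167 L/s × 0.35 s × 1000 mL/L = 425.85 mL.
R = (PIP − Pplat)/V̇ = (37 − 23) / 1.2167 = 14.0/1.2167 = 11.507 cmH2O·s/L.
C = Vt/(Pplat − PEEP) = 425.85 / (23 − 12) = 425.85/11.0 = 38.714 mL/cmH2O.
τ = R × C = 11.507 × 0.03871 L/cmH2O = 0.4454 s.
t = −τ·ln(1 − 0.97) = −0.4454·ln(0.03) = 1.562 s.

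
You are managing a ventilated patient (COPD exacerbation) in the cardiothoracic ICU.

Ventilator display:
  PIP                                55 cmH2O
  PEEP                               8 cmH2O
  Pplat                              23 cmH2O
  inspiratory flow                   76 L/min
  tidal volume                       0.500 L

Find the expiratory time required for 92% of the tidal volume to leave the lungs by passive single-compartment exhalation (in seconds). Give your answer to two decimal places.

Flow: 76 L/min ÷ 60 = 1.2667 L/s.
R = (PIP − Pplat)/V̇ = (55 − 23) / 1.2667 = 32.0/1.2667 = 25.262 cmH2O·s/L.
C = Vt/(Pplat − PEEP) = 500.0 / (23 − 8) = 500.0/15.0 = 33.333 mL/cmH2O.
τ = R × C = 25.262 × 0.03333 L/cmH2O = 0.842 s.
t = −τ·ln(1 − 0.92) = −0.842·ln(0.08) = 2.127 s.

2.13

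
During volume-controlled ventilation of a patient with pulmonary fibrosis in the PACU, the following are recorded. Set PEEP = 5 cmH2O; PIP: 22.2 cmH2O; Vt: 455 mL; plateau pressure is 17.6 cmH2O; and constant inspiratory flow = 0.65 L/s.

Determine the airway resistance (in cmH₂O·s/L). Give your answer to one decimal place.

Raw = (PIP − Pplat) / flow = (22.2 − 17.6) / 0.65 = 4.6 / 0.65 = 7.077 cmH2O·s/L.

7.1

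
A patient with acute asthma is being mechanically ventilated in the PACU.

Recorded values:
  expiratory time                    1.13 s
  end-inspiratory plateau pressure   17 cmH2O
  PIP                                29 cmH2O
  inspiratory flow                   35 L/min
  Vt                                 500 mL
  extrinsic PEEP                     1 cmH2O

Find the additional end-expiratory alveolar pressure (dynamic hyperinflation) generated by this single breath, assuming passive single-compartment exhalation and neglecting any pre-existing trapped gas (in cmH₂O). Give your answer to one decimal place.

2.8

Flow: 35 L/min ÷ 60 = 0.5833 L/s.
R = (PIP − Pplat)/V̇ = (29 − 17) / 0.5833 = 12.0/0.5833 = 20.573 cmH2O·s/L.
C = Vt/(Pplat − PEEP) = 500.0 / (17 − 1) = 500.0/16.0 = 31.25 mL/cmH2O.
τ = R × C = 20.573 × 0.03125 L/cmH2O = 0.6429 s.
Fraction remaining = e^(−Te/τ) = e^(−1.13/0.6429) = 0.1724; trapped volume = 500.0 × 0.1724 = 86.2 mL.
Additional alveolar pressure from trapping ≈ V_trapped / C = 86.2 / 31.25 = 2.758 cmH2O.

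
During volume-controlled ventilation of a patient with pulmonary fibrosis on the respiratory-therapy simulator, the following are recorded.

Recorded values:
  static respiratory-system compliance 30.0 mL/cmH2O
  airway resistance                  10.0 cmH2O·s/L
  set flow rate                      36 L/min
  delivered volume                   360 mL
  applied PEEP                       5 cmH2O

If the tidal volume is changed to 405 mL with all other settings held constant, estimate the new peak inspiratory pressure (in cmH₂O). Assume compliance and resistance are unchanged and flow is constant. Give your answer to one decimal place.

Flow: 36 L/min ÷ 60 = 0.6 L/s.
PIP = Vt/C + R·V̇ + PEEP (constant-flow equation of motion).
Only the elastic term changes: ΔPIP = ΔVt / C = (405 − 360) / 30.0 = 1.5 cmH2O.
Original PIP = 360/30.0 + 10.0×0.6 + 5 = 23.0 cmH2O; new PIP = 23.0 + (1.5) = 24.5 cmH2O.

24.5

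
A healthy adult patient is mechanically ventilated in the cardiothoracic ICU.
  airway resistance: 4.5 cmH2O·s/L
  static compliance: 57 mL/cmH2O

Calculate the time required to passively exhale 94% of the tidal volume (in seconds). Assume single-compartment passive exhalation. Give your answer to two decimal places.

0.72

τ = R × C = 4.5 × 57 mL/cmH2O = 4.5 × 0.057 L/cmH2O = 0.2565 s.
Exhaled fraction f = 1 − e^(−t/τ) → t = −τ·ln(1 − f) = −0.2565·ln(0.06) = 0.7216 s.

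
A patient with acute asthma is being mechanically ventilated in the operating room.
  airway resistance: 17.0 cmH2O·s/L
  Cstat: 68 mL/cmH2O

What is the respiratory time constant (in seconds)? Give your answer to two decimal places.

1.16

τ = R × C = 17.0 × 68 mL/cmH2O = 17.0 × 0.068 L/cmH2O = 1.156 s.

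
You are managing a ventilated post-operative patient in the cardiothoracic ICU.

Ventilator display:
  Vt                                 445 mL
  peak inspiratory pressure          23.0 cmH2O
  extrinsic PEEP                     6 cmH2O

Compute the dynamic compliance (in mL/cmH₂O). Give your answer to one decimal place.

Dynamic compliance = Vt / (PIP − PEEP) = 445 / (23.0 − 6) = 445 / 17.0 = 26.176 mL/cmH2O.

26.2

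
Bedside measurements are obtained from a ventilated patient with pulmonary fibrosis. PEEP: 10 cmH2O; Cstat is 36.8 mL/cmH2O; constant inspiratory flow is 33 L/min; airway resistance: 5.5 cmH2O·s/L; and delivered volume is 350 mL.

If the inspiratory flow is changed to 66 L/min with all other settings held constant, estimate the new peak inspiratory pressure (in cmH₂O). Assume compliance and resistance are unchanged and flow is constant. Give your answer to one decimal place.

25.6

Flow: 33 L/min ÷ 60 = 0.55 L/s.
New flow: 66 L/min ÷ 60 = 1.1 L/s.
PIP = Vt/C + R·V̇ + PEEP (constant-flow equation of motion).
Only the resistive term changes: ΔPIP = R × ΔV̇ = 5.5 × (1.1 − 0.55) = 5.5 × 0.55 = 3.025 cmH2O.
Original PIP = 350/36.8 + 5.5×0.55 + 10 = 22.536 cmH2O; new PIP = 22.536 + (3.025) = 25.561 cmH2O.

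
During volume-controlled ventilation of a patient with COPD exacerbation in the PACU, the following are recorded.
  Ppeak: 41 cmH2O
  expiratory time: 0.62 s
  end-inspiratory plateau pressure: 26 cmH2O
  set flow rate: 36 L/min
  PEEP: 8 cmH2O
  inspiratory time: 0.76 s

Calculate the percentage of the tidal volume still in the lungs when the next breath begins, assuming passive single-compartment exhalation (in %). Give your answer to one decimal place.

Flow: 36 L/min ÷ 60 = 0.6 L/s.
Vt = flow × Ti = 0.6 L/s × 0.76 s × 1000 mL/L = 456.0 mL.
R = (PIP − Pplat)/V̇ = (41 − 26) / 0.6 = 15.0/0.6 = 25.0 cmH2O·s/L.
C = Vt/(Pplat − PEEP) = 456.0 / (26 − 8) = 456.0/18.0 = 25.333 mL/cmH2O.
τ = R × C = 25.0 × 0.02533 L/cmH2O = 0.6333 s.
Fraction remaining at end-expiration = e^(−Te/τ) = e^(−0.62/0.6333) = 0.3757 → 37.57%.

37.6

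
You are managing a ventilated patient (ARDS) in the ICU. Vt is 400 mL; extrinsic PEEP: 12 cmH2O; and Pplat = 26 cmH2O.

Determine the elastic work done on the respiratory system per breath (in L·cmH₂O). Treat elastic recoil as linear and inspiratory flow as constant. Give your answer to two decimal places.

2.80

Elastic work ≈ ½ × (Pplat − PEEP) × Vt = 0.5 × (26 − 12) × 0.400 L = 0.5 × 14.0 × 0.400 = 2.8 L·cmH2O.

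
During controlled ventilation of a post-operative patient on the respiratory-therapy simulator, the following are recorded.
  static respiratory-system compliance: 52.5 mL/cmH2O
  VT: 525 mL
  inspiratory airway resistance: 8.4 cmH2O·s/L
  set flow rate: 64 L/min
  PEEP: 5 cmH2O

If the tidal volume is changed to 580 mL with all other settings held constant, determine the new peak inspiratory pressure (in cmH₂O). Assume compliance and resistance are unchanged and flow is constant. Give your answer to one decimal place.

25.0

Flow: 64 L/min ÷ 60 = 1.0667 L/s.
PIP = Vt/C + R·V̇ + PEEP (constant-flow equation of motion).
Only the elastic term changes: ΔPIP = ΔVt / C = (580 − 525) / 52.5 = 1.048 cmH2O.
Original PIP = 525/52.5 + 8.4×1.0667 + 5 = 23.96 cmH2O; new PIP = 23.96 + (1.048) = 25.008 cmH2O.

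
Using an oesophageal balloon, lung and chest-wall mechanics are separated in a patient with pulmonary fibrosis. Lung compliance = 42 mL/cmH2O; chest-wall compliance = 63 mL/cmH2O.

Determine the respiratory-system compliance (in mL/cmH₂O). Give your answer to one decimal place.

25.2

Lung and chest wall are elastances in series: 1/Crs = 1/CL + 1/Ccw.
1/Crs = 1/42 + 1/63 = 0.03968.
Crs = 25.202 mL/cmH2O.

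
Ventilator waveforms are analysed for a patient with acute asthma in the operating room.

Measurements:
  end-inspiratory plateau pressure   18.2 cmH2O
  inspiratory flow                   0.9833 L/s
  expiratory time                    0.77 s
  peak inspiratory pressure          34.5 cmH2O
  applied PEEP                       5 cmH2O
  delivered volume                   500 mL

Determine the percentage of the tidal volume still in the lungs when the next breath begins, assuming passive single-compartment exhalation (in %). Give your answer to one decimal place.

R = (PIP − Pplat)/V̇ = (34.5 − 18.2) / 0.9833 = 16.3/0.9833 = 16.577 cmH2O·s/L.
C = Vt/(Pplat − PEEP) = 500.0 / (18.2 − 5) = 500.0/13.2 = 37.879 mL/cmH2O.
τ = R × C = 16.577 × 0.03788 L/cmH2O = 0.6279 s.
Fraction remaining at end-expiration = e^(−Te/τ) = e^(−0.77/0.6279) = 0.2934 → 29.34%.

29.3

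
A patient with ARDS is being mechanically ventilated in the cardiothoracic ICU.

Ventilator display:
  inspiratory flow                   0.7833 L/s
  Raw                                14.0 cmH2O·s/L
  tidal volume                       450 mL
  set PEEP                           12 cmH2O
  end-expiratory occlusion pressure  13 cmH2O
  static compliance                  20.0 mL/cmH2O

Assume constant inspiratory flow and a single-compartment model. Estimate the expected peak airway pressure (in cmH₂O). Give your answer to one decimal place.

46.5

Total PEEP = 13 cmH2O (set 12 + intrinsic 1); this is the baseline alveolar pressure.
Equation of motion (constant flow): PIP = Vt/C + R·V̇ + PEEP.
PIP = 450/20.0 + 14.0×0.7833 + 13 = 22.5 + 10.966 + 13 = 46.466 cmH2O.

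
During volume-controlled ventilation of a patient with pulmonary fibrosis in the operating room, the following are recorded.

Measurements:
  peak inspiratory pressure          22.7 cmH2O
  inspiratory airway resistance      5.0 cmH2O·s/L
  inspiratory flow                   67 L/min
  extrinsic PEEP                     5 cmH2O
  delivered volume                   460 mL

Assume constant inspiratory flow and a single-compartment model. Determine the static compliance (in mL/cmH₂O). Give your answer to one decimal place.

Flow: 67 L/min ÷ 60 = 1.1167 L/s.
Equation of motion (constant flow): PIP = Vt/C + R·V̇ + PEEP.
Vt/C = PIP − R·V̇ − PEEP = 22.7 − 5.0×1.1167 − 5 = 22.7 − 5.584 − 5 = 12.116 cmH2O.
C = Vt / 12.116 = 460 / 12.116 = 37.966 mL/cmH2O.

38.0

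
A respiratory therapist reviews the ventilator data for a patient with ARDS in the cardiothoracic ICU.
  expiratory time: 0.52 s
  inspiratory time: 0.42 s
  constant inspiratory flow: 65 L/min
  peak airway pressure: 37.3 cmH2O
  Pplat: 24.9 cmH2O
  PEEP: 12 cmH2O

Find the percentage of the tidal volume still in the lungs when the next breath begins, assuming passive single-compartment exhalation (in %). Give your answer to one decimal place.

27.6

Flow: 65 L/min ÷ 60 = 1.0833 L/s.
Vt = flow × Ti = 1.0833 L/s × 0.42 s × 1000 mL/L = 454.99 mL.
R = (PIP − Pplat)/V̇ = (37.3 − 24.9) / 1.0833 = 12.4/1.0833 = 11.447 cmH2O·s/L.
C = Vt/(Pplat − PEEP) = 454.99 / (24.9 − 12) = 454.99/12.9 = 35.271 mL/cmH2O.
τ = R × C = 11.447 × 0.03527 L/cmH2O = 0.4037 s.
Fraction remaining at end-expiration = e^(−Te/τ) = e^(−0.52/0.4037) = 0.2758 → 27.58%.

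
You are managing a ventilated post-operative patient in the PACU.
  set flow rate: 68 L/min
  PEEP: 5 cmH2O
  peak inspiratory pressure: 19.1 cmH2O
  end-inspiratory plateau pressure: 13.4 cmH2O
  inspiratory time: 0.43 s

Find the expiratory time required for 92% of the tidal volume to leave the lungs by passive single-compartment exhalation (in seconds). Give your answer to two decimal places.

0.74

Flow: 68 L/min ÷ 60 = 1.1333 L/s.
Vt = flow × Ti = 1.1333 L/s × 0.43 s × 1000 mL/L = 487.32 mL.
R = (PIP − Pplat)/V̇ = (19.1 − 13.4) / 1.1333 = 5.7/1.1333 = 5.03 cmH2O·s/L.
C = Vt/(Pplat − PEEP) = 487.32 / (13.4 − 5) = 487.32/8.4 = 58.014 mL/cmH2O.
τ = R × C = 5.03 × 0.05801 L/cmH2O = 0.2918 s.
t = −τ·ln(1 − 0.92) = −0.2918·ln(0.08) = 0.737 s.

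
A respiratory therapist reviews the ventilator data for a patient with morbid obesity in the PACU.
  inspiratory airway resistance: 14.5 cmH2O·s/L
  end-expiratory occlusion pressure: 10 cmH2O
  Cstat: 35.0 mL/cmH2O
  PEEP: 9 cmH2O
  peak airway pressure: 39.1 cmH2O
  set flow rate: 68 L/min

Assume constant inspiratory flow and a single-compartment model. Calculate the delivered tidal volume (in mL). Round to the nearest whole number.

Flow: 68 L/min ÷ 60 = 1.1333 L/s.
Total PEEP = 10 cmH2O (set 9 + intrinsic 1); this is the baseline alveolar pressure.
Equation of motion (constant flow): PIP = Vt/C + R·V̇ + PEEP.
Vt/C = PIP − R·V̇ − PEEP = 39.1 − 16.433 − 10 = 12.667 cmH2O.
Vt = C × 12.667 = 35.0 × 12.667 = 443.35 mL.

443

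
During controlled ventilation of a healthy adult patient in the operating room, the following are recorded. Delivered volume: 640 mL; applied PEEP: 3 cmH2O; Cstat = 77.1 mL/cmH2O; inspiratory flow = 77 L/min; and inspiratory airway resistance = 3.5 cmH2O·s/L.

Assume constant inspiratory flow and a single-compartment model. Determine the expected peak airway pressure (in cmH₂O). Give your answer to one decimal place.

Flow: 77 L/min ÷ 60 = 1.2833 L/s.
Equation of motion (constant flow): PIP = Vt/C + R·V̇ + PEEP.
PIP = 640/77.1 + 3.5×1.2833 + 3 = 8.301 + 4.492 + 3 = 15.793 cmH2O.

15.8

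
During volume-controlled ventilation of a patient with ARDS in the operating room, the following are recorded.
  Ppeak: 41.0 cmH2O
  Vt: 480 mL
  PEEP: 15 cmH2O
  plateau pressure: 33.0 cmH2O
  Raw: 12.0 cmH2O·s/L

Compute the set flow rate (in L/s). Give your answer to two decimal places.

flow = (PIP − Pplat) / Raw = 8.0 / 12.0 = 0.6667 L/s.

0.67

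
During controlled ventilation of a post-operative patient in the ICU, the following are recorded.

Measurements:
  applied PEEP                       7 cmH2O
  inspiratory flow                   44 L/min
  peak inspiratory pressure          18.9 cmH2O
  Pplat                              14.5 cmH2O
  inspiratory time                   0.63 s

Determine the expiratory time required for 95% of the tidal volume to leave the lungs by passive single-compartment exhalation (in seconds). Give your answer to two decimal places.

Flow: 44 L/min ÷ 60 = 0.7333 L/s.
Vt = flow × Ti = 0.7333 L/s × 0.63 s × 1000 mL/L = 461.98 mL.
R = (PIP − Pplat)/V̇ = (18.9 − 14.5) / 0.7333 = 4.4/0.7333 = 6.0 cmH2O·s/L.
C = Vt/(Pplat − PEEP) = 461.98 / (14.5 − 7) = 461.98/7.5 = 61.597 mL/cmH2O.
τ = R × C = 6.0 × 0.0616 L/cmH2O = 0.3696 s.
t = −τ·ln(1 − 0.95) = −0.3696·ln(0.05) = 1.107 s.

1.11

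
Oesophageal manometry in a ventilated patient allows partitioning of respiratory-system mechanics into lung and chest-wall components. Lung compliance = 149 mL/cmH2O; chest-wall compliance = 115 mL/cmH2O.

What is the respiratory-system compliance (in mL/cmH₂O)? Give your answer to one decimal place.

64.9

Lung and chest wall are elastances in series: 1/Crs = 1/CL + 1/Ccw.
1/Crs = 1/149 + 1/115 = 0.01541.
Crs = 64.893 mL/cmH2O.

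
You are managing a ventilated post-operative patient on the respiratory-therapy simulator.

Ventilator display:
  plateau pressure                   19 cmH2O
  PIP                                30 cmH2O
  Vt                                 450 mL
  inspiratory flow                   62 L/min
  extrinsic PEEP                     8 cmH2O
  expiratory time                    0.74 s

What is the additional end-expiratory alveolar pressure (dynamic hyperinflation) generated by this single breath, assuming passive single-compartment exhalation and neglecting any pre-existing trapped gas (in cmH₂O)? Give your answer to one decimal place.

Flow: 62 L/min ÷ 60 = 1.0333 L/s.
R = (PIP − Pplat)/V̇ = (30 − 19) / 1.0333 = 11.0/1.0333 = 10.646 cmH2O·s/L.
C = Vt/(Pplat − PEEP) = 450.0 / (19 − 8) = 450.0/11.0 = 40.909 mL/cmH2O.
τ = R × C = 10.646 × 0.04091 L/cmH2O = 0.4355 s.
Fraction remaining = e^(−Te/τ) = e^(−0.74/0.4355) = 0.1828; trapped volume = 450.0 × 0.1828 = 82.26 mL.
Additional alveolar pressure from trapping ≈ V_trapped / C = 82.26 / 40.909 = 2.011 cmH2O.

2.0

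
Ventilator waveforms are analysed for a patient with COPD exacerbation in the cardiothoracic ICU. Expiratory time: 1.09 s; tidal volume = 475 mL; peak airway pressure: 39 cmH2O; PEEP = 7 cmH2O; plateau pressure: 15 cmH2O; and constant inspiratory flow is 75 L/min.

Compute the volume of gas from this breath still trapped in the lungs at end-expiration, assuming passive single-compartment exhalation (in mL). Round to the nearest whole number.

183

Flow: 75 L/min ÷ 60 = 1.25 L/s.
R = (PIP − Pplat)/V̇ = (39 − 15) / 1.25 = 24.0/1.25 = 19.2 cmH2O·s/L.
C = Vt/(Pplat − PEEP) = 475.0 / (15 − 7) = 475.0/8.0 = 59.375 mL/cmH2O.
τ = R × C = 19.2 × 0.05938 L/cmH2O = 1.14 s.
Fraction remaining = e^(−Te/τ) = e^(−1.09/1.14) = 0.3844.
Trapped volume = 475.0 × 0.3844 = 182.59 mL.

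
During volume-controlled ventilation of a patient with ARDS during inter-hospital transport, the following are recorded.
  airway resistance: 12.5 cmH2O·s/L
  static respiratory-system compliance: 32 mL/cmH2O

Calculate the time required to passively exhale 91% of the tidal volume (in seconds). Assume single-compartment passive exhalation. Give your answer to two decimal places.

τ = R × C = 12.5 × 32 mL/cmH2O = 12.5 × 0.032 L/cmH2O = 0.4 s.
Exhaled fraction f = 1 − e^(−t/τ) → t = −τ·ln(1 − f) = −0.4·ln(0.09) = 0.9632 s.

0.96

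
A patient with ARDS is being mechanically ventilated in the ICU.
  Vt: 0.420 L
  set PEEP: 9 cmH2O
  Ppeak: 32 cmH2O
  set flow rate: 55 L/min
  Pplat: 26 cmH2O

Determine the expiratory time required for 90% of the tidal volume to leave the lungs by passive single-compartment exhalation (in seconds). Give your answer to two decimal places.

Flow: 55 L/min ÷ 60 = 0.9167 L/s.
R = (PIP − Pplat)/V̇ = (32 − 26) / 0.9167 = 6.0/0.9167 = 6.545 cmH2O·s/L.
C = Vt/(Pplat − PEEP) = 420.0 / (26 − 9) = 420.0/17.0 = 24.706 mL/cmH2O.
τ = R × C = 6.545 × 0.02471 L/cmH2O = 0.1617 s.
t = −τ·ln(1 − 0.90) = −0.1617·ln(0.1) = 0.3723 s.

0.37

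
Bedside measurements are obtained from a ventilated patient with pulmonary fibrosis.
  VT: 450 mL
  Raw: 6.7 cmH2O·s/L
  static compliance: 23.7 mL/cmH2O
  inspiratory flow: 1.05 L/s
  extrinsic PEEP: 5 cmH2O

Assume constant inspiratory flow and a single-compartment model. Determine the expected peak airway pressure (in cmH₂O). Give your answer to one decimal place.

31.0

Equation of motion (constant flow): PIP = Vt/C + R·V̇ + PEEP.
PIP = 450/23.7 + 6.7×1.05 + 5 = 18.987 + 7.035 + 5 = 31.022 cmH2O.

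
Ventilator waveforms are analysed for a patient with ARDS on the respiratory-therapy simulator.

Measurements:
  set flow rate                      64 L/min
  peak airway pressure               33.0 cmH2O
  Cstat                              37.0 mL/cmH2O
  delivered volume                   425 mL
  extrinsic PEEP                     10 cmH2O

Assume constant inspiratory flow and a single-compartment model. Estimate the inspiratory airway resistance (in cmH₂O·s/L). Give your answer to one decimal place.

10.8

Flow: 64 L/min ÷ 60 = 1.0667 L/s.
Equation of motion (constant flow): PIP = Vt/C + R·V̇ + PEEP.
R·V̇ = PIP − Vt/C − PEEP = 33.0 − 425/37.0 − 10 = 33.0 − 11.486 − 10 = 11.514 cmH2O.
R = 11.514 / 1.0667 = 10.794 cmH2O·s/L.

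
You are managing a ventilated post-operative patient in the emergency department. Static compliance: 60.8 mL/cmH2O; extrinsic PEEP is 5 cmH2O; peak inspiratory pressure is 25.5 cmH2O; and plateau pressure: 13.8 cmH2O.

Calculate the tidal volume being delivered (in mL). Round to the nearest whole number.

Vt = Cstat × (Pplat − PEEP) = 60.8 × (13.8 − 5) = 60.8 × 8.8 = 535.04 mL.

535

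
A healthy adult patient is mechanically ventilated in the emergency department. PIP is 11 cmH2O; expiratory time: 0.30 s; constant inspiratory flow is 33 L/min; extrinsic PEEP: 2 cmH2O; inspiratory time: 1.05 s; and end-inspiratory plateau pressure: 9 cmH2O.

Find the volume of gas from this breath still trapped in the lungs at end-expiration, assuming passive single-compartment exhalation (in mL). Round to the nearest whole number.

Flow: 33 L/min ÷ 60 = 0.55 L/s.
Vt = flow × Ti = 0.55 L/s × 1.05 s × 1000 mL/L = 577.5 mL.
R = (PIP − Pplat)/V̇ = (11 − 9) / 0.55 = 2.0/0.55 = 3.636 cmH2O·s/L.
C = Vt/(Pplat − PEEP) = 577.5 / (9 − 2) = 577.5/7.0 = 82.5 mL/cmH2O.
τ = R × C = 3.636 × 0.0825 L/cmH2O = 0.3 s.
Fraction remaining = e^(−Te/τ) = e^(−0.30/0.3) = 0.3679.
Trapped volume = 577.5 × 0.3679 = 212.46 mL.

212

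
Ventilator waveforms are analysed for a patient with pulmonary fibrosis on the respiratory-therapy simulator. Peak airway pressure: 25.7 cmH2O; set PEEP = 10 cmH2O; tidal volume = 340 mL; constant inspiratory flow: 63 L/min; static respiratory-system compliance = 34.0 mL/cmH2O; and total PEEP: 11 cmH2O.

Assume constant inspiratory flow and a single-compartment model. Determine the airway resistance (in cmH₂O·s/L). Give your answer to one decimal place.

4.5

Flow: 63 L/min ÷ 60 = 1.05 L/s.
Total PEEP = 11 cmH2O (set 10 + intrinsic 1); this is the baseline alveolar pressure.
Equation of motion (constant flow): PIP = Vt/C + R·V̇ + PEEP.
R·V̇ = PIP − Vt/C − PEEP = 25.7 − 340/34.0 − 11 = 25.7 − 10.0 − 11 = 4.7 cmH2O.
R = 4.7 / 1.05 = 4.476 cmH2O·s/L.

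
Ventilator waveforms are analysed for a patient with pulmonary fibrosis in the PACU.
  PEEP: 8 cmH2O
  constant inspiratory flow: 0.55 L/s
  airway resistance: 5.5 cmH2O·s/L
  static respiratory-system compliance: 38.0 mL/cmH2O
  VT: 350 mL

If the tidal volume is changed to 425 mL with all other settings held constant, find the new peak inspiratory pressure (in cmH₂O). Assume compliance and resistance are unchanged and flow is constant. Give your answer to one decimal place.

22.2

PIP = Vt/C + R·V̇ + PEEP (constant-flow equation of motion).
Only the elastic term changes: ΔPIP = ΔVt / C = (425 − 350) / 38.0 = 1.974 cmH2O.
Original PIP = 350/38.0 + 5.5×0.55 + 8 = 20.236 cmH2O; new PIP = 20.236 + (1.974) = 22.21 cmH2O.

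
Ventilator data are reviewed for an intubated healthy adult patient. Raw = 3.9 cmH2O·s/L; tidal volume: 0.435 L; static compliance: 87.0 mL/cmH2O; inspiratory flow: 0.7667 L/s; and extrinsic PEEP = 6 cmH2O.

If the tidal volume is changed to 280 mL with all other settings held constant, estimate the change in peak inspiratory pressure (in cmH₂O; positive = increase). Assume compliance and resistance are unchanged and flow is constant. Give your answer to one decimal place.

PIP = Vt/C + R·V̇ + PEEP (constant-flow equation of motion).
Only the elastic term changes: ΔPIP = ΔVt / C = (280 − 435) / 87.0 = -1.782 cmH2O.

-1.8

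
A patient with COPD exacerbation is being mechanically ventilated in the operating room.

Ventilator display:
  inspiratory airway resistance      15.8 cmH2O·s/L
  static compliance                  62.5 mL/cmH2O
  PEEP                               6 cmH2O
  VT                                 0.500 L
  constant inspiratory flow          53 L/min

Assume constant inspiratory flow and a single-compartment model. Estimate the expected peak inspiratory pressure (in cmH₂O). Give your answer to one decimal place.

28.0

Flow: 53 L/min ÷ 60 = 0.8833 L/s.
Equation of motion (constant flow): PIP = Vt/C + R·V̇ + PEEP.
PIP = 500/62.5 + 15.8×0.8833 + 6 = 8.0 + 13.956 + 6 = 27.956 cmH2O.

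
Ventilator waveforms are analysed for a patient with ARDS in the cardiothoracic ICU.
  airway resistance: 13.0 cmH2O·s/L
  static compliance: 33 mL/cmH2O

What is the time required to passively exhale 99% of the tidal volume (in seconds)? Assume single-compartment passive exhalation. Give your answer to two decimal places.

1.98

τ = R × C = 13.0 × 33 mL/cmH2O = 13.0 × 0.033 L/cmH2O = 0.429 s.
Exhaled fraction f = 1 − e^(−t/τ) → t = −τ·ln(1 − f) = −0.429·ln(0.01) = 1.976 s.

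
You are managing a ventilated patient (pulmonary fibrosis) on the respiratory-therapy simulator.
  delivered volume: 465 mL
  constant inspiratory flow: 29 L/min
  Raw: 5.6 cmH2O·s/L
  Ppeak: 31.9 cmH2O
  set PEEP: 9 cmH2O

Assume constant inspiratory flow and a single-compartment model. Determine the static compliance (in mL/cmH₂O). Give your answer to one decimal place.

23.0

Flow: 29 L/min ÷ 60 = 0.4833 L/s.
Equation of motion (constant flow): PIP = Vt/C + R·V̇ + PEEP.
Vt/C = PIP − R·V̇ − PEEP = 31.9 − 5.6×0.4833 − 9 = 31.9 − 2.706 − 9 = 20.194 cmH2O.
C = Vt / 20.194 = 465 / 20.194 = 23.027 mL/cmH2O.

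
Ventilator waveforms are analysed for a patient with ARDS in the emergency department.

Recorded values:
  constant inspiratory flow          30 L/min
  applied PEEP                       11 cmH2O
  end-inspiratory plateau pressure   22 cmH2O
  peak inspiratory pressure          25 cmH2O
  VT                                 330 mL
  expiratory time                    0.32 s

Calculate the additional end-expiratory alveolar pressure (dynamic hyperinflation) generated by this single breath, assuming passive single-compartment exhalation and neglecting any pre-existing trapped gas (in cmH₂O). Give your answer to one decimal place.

1.9

Flow: 30 L/min ÷ 60 = 0.5 L/s.
R = (PIP − Pplat)/V̇ = (25 − 22) / 0.5 = 3.0/0.5 = 6.0 cmH2O·s/L.
C = Vt/(Pplat − PEEP) = 330.0 / (22 − 11) = 330.0/11.0 = 30.0 mL/cmH2O.
τ = R × C = 6.0 × 0.03 L/cmH2O = 0.18 s.
Fraction remaining = e^(−Te/τ) = e^(−0.32/0.18) = 0.169; trapped volume = 330.0 × 0.169 = 55.77 mL.
Additional alveolar pressure from trapping ≈ V_trapped / C = 55.77 / 30.0 = 1.859 cmH2O.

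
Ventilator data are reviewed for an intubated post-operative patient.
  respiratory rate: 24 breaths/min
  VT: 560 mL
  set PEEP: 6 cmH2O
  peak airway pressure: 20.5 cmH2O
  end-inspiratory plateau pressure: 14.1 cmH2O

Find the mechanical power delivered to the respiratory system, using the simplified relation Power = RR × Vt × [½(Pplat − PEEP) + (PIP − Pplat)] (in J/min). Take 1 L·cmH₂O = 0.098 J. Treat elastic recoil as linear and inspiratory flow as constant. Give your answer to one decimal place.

Per-breath work = Vt × [½(Pplat−PEEP) + (PIP−Pplat)] = 0.560 × [0.5×8.1 + 6.4] = 0.560 × 10.45 = 5.852 L·cmH2O.
Power = 24 × 5.852 = 140.45 L·cmH2O/min.
× 0.098 J/(L·cmH2O) → 13.764 J/min.

13.8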